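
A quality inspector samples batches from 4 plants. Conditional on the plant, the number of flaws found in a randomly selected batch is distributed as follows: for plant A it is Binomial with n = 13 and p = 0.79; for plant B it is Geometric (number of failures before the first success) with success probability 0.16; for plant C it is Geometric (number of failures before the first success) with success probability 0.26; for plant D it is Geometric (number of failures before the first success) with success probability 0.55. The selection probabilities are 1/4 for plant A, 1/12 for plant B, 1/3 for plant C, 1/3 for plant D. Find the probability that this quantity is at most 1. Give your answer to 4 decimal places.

0.4412

Conditional on each plant, P(X ≤ 1): A: 7.70891e-08; B: 0.2944; C: 0.4524; D: 0.7975.
By total probability, P(X ≤ 1) = 0.25·7.70891e-08 + 0.0833333·0.2944 + 0.333333·0.4524 + 0.333333·0.7975 = 0.441167.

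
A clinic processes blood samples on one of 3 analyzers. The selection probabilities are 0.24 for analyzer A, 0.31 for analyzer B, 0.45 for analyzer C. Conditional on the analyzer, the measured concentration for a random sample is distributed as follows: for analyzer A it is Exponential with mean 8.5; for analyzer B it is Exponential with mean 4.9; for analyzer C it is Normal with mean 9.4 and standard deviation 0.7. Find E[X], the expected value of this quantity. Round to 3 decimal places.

Component means — A: 8.5; B: 4.9; C: 9.4.
E[X] = 0.24·8.5 + 0.31·4.9 + 0.45·9.4 = 7.789.

7.789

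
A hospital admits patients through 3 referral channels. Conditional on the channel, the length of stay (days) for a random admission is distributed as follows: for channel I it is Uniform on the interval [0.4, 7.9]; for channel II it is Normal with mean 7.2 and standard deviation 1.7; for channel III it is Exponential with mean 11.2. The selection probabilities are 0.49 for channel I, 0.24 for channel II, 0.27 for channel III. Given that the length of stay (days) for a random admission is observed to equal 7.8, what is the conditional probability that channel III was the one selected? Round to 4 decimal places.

0.0922

Likelihoods f(7.8 | ·): I: 0.133333; II: 0.220502; III: 0.0444966.
Posterior ∝ prior × likelihood. Numerator for III: 0.27·0.0444966 = 0.0120141.
Normalizing constant: 0.49·0.133333 + 0.24·0.220502 + 0.27·0.0444966 = 0.130268.
P(III | observation) = 0.0120141 / 0.130268 = 0.092226.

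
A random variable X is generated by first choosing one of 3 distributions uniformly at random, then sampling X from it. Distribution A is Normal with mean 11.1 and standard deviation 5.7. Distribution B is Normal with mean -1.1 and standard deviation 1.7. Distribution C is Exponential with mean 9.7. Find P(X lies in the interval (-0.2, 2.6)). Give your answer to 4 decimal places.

0.1876

Conditional on each component, P(-0.2 < X < 2.6): A: 0.0442367; B: 0.2835; C: 0.235124.
By total probability, P(-0.2 < X < 2.6) = 0.333333·0.0442367 + 0.333333·0.2835 + 0.333333·0.235124 = 0.18762.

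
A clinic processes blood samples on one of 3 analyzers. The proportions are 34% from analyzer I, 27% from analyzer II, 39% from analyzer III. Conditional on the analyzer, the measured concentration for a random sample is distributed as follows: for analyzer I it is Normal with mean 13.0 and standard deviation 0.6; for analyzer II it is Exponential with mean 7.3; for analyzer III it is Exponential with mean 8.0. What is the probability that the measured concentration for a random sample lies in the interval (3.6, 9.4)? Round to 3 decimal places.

Conditional on each analyzer, P(3.6 < X < 9.4): I: 9.86588e-10; II: 0.334787; III: 0.328809.
By total probability, P(3.6 < X < 9.4) = 0.34·9.86588e-10 + 0.27·0.334787 + 0.39·0.328809 = 0.218628.

0.219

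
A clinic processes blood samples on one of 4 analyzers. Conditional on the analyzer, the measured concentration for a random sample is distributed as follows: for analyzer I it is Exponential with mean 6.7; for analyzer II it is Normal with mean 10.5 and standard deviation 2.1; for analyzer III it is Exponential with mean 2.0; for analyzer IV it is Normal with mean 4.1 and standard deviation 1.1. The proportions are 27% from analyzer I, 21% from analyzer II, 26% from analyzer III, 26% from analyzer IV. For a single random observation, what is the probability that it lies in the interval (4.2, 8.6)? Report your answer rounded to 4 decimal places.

0.2564

Conditional on each analyzer, P(4.2 < X < 8.6): I: 0.257221; II: 0.181446; III: 0.108888; IV: 0.463761.
By total probability, P(4.2 < X < 8.6) = 0.27·0.257221 + 0.21·0.181446 + 0.26·0.108888 + 0.26·0.463761 = 0.256442.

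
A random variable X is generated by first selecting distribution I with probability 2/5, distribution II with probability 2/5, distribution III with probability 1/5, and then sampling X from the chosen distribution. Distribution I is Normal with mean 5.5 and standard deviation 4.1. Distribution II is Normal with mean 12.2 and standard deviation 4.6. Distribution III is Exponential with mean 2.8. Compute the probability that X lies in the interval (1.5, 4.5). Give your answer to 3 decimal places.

0.187

Conditional on each component, P(1.5 < X < 4.5): I: 0.239024; II: 0.0370669; III: 0.384792.
By total probability, P(1.5 < X < 4.5) = 0.4·0.239024 + 0.4·0.0370669 + 0.2·0.384792 = 0.187395.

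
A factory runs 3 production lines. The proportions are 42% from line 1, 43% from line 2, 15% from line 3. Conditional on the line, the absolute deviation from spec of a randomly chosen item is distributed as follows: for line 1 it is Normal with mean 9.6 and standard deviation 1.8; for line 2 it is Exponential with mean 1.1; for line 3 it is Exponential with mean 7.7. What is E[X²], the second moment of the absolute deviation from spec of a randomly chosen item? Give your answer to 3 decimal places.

58.896

For each component E[X²] = Var + (mean)², giving 1: 95.4; 2: 2.42; 3: 118.58.
Overall E[X²] = 0.42·95.4 + 0.43·2.42 + 0.15·118.58 = 58.8956.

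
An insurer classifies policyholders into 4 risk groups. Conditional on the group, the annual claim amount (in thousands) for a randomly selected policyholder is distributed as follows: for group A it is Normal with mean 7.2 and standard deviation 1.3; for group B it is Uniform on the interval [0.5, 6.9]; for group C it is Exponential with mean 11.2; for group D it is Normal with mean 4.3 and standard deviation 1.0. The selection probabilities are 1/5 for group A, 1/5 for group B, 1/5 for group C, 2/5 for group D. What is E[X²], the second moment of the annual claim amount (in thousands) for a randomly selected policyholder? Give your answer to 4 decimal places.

For each component E[X²] = Var + (mean)², giving A: 53.53; B: 17.1033; C: 250.88; D: 19.49.
Overall E[X²] = 0.2·53.53 + 0.2·17.1033 + 0.2·250.88 + 0.4·19.49 = 72.0987.

72.0987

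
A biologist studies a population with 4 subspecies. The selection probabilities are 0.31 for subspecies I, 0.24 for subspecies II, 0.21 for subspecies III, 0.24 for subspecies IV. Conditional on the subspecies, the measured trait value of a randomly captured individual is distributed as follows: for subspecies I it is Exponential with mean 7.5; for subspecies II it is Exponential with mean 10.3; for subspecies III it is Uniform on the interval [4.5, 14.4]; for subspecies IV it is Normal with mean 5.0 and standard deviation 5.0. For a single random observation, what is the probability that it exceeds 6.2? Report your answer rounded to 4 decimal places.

0.5383

Conditional on each subspecies, P(X > 6.2): I: 0.437505; II: 0.547747; III: 0.828283; IV: 0.405165.
By total probability, P(X > 6.2) = 0.31·0.437505 + 0.24·0.547747 + 0.21·0.828283 + 0.24·0.405165 = 0.538265.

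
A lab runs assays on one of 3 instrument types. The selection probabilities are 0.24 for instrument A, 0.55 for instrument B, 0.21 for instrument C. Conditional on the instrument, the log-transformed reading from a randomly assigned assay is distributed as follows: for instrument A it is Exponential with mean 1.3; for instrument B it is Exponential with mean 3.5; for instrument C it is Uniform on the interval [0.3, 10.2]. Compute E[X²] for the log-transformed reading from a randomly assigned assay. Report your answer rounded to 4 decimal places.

For each component E[X²] = Var + (mean)², giving A: 3.38; B: 24.5; C: 35.73.
Overall E[X²] = 0.24·3.38 + 0.55·24.5 + 0.21·35.73 = 21.7895.

21.7895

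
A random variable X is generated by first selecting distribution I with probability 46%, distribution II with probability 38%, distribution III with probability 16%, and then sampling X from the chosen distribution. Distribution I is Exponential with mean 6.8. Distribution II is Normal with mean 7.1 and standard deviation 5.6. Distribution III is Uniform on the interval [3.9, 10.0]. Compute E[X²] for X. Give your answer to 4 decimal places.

81.8379

For each component E[X²] = Var + (mean)², giving I: 92.48; II: 81.77; III: 51.4033.
Overall E[X²] = 0.46·92.48 + 0.38·81.77 + 0.16·51.4033 = 81.8379.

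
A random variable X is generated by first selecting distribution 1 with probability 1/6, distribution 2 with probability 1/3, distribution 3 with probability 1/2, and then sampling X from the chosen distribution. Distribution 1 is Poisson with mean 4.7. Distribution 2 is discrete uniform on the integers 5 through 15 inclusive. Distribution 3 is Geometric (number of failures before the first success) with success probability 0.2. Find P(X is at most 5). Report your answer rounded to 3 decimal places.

0.511

Conditional on each component, P(X ≤ 5): 1: 0.668438; 2: 0.0909091; 3: 0.737856.
By total probability, P(X ≤ 5) = 0.166667·0.668438 + 0.333333·0.0909091 + 0.5·0.737856 = 0.510637.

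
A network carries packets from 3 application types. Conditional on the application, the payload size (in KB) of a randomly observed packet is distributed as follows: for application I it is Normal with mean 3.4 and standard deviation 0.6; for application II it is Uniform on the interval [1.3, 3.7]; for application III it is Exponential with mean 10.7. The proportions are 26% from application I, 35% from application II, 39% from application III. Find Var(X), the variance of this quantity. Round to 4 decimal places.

59.5683

Per component, I: μ=3.4, E[X²]=11.92; II: μ=2.5, E[X²]=6.73; III: μ=10.7, E[X²]=228.98.
E[X] = 0.26·3.4 + 0.35·2.5 + 0.39·10.7 = 5.932.
E[X²] = 0.26·11.92 + 0.35·6.73 + 0.39·228.98 = 94.7569.
Var(X) = E[X²] − (E[X])² = 94.7569 − 35.1886 = 59.5683.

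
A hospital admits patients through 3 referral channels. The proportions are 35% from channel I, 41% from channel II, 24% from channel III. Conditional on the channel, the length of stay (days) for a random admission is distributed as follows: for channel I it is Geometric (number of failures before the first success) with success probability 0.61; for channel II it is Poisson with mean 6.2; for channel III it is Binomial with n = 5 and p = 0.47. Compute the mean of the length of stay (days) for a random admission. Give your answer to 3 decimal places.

3.330

Component means — I: 0.639344; II: 6.2; III: 2.35.
E[X] = 0.35·0.639344 + 0.41·6.2 + 0.24·2.35 = 3.32977.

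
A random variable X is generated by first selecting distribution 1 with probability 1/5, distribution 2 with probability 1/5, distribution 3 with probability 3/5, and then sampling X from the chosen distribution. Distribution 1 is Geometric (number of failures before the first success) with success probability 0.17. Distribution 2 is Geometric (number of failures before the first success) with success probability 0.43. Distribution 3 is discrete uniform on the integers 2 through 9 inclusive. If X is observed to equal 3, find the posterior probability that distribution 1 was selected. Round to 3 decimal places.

Likelihoods P(X=3 | ·): 1: 0.0972038; 2: 0.079633; 3: 0.125.
Posterior ∝ prior × likelihood. Numerator for 1: 0.2·0.0972038 = 0.0194408.
Normalizing constant: 0.2·0.0972038 + 0.2·0.079633 + 0.6·0.125 = 0.110367.
P(1 | observation) = 0.0194408 / 0.110367 = 0.176146.

0.176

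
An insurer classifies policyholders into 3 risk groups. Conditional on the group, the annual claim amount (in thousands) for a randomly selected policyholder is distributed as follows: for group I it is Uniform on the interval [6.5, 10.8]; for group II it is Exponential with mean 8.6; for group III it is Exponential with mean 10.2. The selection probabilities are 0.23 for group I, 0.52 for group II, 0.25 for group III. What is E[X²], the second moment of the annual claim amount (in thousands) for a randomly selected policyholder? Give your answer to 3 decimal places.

146.502

For each component E[X²] = Var + (mean)², giving I: 76.3633; II: 147.92; III: 208.08.
Overall E[X²] = 0.23·76.3633 + 0.52·147.92 + 0.25·208.08 = 146.502.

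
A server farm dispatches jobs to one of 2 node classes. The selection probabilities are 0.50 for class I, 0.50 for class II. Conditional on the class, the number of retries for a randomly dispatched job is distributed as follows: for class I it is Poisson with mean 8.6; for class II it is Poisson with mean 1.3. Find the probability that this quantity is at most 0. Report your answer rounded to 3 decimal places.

Conditional on each class, P(X ≤ 0): I: 0.000184106; II: 0.272532.
By total probability, P(X ≤ 0) = 0.5·0.000184106 + 0.5·0.272532 = 0.136358.

0.136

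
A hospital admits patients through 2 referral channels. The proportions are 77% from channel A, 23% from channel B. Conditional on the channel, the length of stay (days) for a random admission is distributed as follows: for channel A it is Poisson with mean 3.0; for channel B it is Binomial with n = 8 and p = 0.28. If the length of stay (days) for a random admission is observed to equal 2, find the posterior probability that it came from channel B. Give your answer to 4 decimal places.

Likelihoods P(X=2 | ·): A: 0.224042; B: 0.305822.
Posterior ∝ prior × likelihood. Numerator for B: 0.23·0.305822 = 0.0703391.
Normalizing constant: 0.77·0.224042 + 0.23·0.305822 = 0.242851.
P(B | observation) = 0.0703391 / 0.242851 = 0.289639.

0.2896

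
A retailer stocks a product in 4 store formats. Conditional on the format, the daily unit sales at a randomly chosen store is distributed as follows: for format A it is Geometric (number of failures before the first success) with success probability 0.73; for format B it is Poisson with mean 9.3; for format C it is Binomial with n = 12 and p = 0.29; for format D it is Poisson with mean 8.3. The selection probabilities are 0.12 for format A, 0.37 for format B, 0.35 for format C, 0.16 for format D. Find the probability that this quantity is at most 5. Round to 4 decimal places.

Conditional on each format, P(X ≤ 5): A: 0.999613; B: 0.0986498; C: 0.897359; D: 0.165273.
By total probability, P(X ≤ 5) = 0.12·0.999613 + 0.37·0.0986498 + 0.35·0.897359 + 0.16·0.165273 = 0.496973.

0.4970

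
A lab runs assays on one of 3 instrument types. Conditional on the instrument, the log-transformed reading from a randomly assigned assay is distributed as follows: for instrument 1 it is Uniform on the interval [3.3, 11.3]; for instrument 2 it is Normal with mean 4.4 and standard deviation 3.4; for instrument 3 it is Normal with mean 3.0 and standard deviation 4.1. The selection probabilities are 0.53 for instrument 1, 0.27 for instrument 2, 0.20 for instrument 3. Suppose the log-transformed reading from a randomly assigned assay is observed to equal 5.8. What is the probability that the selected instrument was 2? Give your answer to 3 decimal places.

0.263

Likelihoods f(5.8 | ·): 1: 0.125; 2: 0.107799; 3: 0.0770639.
Posterior ∝ prior × likelihood. Numerator for 2: 0.27·0.107799 = 0.0291057.
Normalizing constant: 0.53·0.125 + 0.27·0.107799 + 0.2·0.0770639 = 0.110768.
P(2 | observation) = 0.0291057 / 0.110768 = 0.262761.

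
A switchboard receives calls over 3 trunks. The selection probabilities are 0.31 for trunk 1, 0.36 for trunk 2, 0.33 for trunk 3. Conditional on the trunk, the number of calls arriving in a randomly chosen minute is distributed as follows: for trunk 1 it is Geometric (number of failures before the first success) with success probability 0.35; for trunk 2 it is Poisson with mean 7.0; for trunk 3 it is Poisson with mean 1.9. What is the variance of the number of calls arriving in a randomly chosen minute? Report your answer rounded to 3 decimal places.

Per component, 1: μ=1.85714, E[X²]=8.7551; 2: μ=7, E[X²]=56; 3: μ=1.9, E[X²]=5.51.
E[X] = 0.31·1.85714 + 0.36·7 + 0.33·1.9 = 3.72271.
E[X²] = 0.31·8.7551 + 0.36·56 + 0.33·5.51 = 24.6924.
Var(X) = E[X²] − (E[X])² = 24.6924 − 13.8586 = 10.8338.

10.834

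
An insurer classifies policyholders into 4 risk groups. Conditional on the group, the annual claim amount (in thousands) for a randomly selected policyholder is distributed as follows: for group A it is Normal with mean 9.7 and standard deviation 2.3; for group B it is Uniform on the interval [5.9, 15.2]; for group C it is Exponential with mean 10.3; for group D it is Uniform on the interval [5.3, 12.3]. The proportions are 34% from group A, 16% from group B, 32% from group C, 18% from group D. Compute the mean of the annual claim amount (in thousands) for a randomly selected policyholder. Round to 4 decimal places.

9.8660

Component means — A: 9.7; B: 10.55; C: 10.3; D: 8.8.
E[X] = 0.34·9.7 + 0.16·10.55 + 0.32·10.3 + 0.18·8.8 = 9.866.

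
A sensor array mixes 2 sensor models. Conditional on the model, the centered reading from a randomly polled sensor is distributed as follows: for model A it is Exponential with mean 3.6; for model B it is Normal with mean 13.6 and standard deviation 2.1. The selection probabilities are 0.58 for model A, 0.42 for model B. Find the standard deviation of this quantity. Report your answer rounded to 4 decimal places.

5.8077

Per component, A: μ=3.6, E[X²]=25.92; B: μ=13.6, E[X²]=189.37.
E[X] = 0.58·3.6 + 0.42·13.6 = 7.8.
E[X²] = 0.58·25.92 + 0.42·189.37 = 94.569.
Var(X) = E[X²] − (E[X])² = 94.569 − 60.84 = 33.729.
SD(X) = √33.729 = 5.80767.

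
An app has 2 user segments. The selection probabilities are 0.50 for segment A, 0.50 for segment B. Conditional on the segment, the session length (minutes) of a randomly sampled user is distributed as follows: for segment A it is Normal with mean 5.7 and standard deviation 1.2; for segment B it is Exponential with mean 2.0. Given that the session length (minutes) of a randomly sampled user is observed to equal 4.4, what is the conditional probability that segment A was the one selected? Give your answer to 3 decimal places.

0.769

Likelihoods f(4.4 | ·): A: 0.184877; B: 0.0554016.
Posterior ∝ prior × likelihood. Numerator for A: 0.5·0.184877 = 0.0924384.
Normalizing constant: 0.5·0.184877 + 0.5·0.0554016 = 0.120139.
P(A | observation) = 0.0924384 / 0.120139 = 0.769428.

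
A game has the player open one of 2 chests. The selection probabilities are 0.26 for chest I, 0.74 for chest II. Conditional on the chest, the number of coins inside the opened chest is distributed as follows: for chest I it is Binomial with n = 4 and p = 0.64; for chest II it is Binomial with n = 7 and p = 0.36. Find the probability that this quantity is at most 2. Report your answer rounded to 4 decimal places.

0.4952

Conditional on each chest, P(X ≤ 2): I: 0.45474; II: 0.509383.
By total probability, P(X ≤ 2) = 0.26·0.45474 + 0.74·0.509383 = 0.495176.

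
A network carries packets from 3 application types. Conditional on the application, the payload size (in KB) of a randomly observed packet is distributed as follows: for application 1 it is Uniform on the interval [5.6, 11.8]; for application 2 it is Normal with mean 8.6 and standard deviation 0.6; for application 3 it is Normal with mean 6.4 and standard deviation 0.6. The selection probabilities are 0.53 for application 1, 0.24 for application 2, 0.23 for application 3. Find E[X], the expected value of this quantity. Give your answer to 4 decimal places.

8.1470

Component means — 1: 8.7; 2: 8.6; 3: 6.4.
E[X] = 0.53·8.7 + 0.24·8.6 + 0.23·6.4 = 8.147.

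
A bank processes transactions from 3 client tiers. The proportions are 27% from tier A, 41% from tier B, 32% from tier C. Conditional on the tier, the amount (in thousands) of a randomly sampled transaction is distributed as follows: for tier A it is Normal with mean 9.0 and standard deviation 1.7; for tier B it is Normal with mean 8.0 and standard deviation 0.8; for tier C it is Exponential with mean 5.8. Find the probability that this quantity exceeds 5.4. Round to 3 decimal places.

0.801

Conditional on each tier, P(X > 5.4): A: 0.982898; B: 0.999423; C: 0.394146.
By total probability, P(X > 5.4) = 0.27·0.982898 + 0.41·0.999423 + 0.32·0.394146 = 0.801272.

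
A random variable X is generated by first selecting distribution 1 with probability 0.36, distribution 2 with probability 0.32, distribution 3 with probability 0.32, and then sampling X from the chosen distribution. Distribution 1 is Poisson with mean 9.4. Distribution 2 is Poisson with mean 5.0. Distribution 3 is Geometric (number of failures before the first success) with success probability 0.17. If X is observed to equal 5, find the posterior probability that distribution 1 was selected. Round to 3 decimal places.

Likelihoods P(X=5 | ·): 1: 0.0505929; 2: 0.175467; 3: 0.0669637.
Posterior ∝ prior × likelihood. Numerator for 1: 0.36·0.0505929 = 0.0182135.
Normalizing constant: 0.36·0.0505929 + 0.32·0.175467 + 0.32·0.0669637 = 0.0957914.
P(1 | observation) = 0.0182135 / 0.0957914 = 0.190137.

0.190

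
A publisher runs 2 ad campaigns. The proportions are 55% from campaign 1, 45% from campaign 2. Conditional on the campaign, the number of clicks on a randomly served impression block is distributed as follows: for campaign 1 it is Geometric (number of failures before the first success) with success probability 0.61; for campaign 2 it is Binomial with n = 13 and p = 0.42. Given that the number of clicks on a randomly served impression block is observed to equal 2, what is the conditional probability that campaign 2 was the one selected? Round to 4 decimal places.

0.2326

Likelihoods P(X=2 | ·): 1: 0.092781; 2: 0.0343796.
Posterior ∝ prior × likelihood. Numerator for 2: 0.45·0.0343796 = 0.0154708.
Normalizing constant: 0.55·0.092781 + 0.45·0.0343796 = 0.0665004.
P(2 | observation) = 0.0154708 / 0.0665004 = 0.232643.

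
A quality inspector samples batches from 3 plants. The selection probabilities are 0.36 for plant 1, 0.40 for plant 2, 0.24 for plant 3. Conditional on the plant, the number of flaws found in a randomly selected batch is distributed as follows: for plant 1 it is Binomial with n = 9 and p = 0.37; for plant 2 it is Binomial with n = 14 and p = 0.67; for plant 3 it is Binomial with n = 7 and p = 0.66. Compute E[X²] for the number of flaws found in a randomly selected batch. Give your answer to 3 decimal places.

46.679

For each component E[X²] = Var + (mean)², giving 1: 13.1868; 2: 91.0798; 3: 22.9152.
Overall E[X²] = 0.36·13.1868 + 0.4·91.0798 + 0.24·22.9152 = 46.6788.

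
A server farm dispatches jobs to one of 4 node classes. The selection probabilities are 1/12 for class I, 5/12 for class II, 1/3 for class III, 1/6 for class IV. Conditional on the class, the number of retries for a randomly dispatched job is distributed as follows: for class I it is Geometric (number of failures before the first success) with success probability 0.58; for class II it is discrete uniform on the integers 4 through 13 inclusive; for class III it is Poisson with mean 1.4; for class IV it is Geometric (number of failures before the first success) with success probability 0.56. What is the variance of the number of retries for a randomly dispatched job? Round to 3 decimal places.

17.509

Per component, I: μ=0.724138, E[X²]=1.77289; II: μ=8.5, E[X²]=80.5; III: μ=1.4, E[X²]=3.36; IV: μ=0.785714, E[X²]=2.02041.
E[X] = 0.0833333·0.724138 + 0.416667·8.5 + 0.333333·1.4 + 0.166667·0.785714 = 4.19963.
E[X²] = 0.0833333·1.77289 + 0.416667·80.5 + 0.333333·3.36 + 0.166667·2.02041 = 35.1461.
Var(X) = E[X²] − (E[X])² = 35.1461 − 17.6369 = 17.5092.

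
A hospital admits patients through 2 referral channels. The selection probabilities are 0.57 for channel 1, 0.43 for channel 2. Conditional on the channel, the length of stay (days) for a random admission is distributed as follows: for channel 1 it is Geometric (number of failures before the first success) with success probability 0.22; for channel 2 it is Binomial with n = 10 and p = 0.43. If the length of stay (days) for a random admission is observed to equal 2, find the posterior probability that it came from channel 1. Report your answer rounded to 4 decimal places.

Likelihoods P(X=2 | ·): 1: 0.133848; 2: 0.0927146.
Posterior ∝ prior × likelihood. Numerator for 1: 0.57·0.133848 = 0.0762934.
Normalizing constant: 0.57·0.133848 + 0.43·0.0927146 = 0.116161.
P(1 | observation) = 0.0762934 / 0.116161 = 0.656792.

0.6568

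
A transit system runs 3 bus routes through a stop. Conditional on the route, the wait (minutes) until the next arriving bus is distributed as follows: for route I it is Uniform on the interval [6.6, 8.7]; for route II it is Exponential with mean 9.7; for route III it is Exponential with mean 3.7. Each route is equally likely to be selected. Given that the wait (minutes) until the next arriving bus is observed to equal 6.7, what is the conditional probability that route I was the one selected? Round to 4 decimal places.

0.8324

Likelihoods f(6.7 | ·): I: 0.47619; II: 0.0516716; III: 0.044195.
Posterior ∝ prior × likelihood. Numerator for I: 0.333333·0.47619 = 0.15873.
Normalizing constant: 0.333333·0.47619 + 0.333333·0.0516716 + 0.333333·0.044195 = 0.190686.
P(I | observation) = 0.15873 / 0.190686 = 0.832418.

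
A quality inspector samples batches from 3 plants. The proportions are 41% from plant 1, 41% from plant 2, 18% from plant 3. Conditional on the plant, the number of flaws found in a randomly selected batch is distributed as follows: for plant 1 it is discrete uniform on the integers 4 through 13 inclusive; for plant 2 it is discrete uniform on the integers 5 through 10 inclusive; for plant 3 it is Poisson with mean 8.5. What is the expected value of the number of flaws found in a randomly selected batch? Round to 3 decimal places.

Component means — 1: 8.5; 2: 7.5; 3: 8.5.
E[X] = 0.41·8.5 + 0.41·7.5 + 0.18·8.5 = 8.09.

8.090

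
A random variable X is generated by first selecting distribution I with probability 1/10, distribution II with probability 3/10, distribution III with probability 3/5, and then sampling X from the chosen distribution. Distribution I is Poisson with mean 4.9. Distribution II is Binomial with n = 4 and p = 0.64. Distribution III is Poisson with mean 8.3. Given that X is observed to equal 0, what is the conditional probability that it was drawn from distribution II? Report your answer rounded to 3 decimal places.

Likelihoods P(X=0 | ·): I: 0.00744658; II: 0.0167962; III: 0.000248517.
Posterior ∝ prior × likelihood. Numerator for II: 0.3·0.0167962 = 0.00503885.
Normalizing constant: 0.1·0.00744658 + 0.3·0.0167962 + 0.6·0.000248517 = 0.00593262.
P(II | observation) = 0.00503885 / 0.00593262 = 0.849347.

0.849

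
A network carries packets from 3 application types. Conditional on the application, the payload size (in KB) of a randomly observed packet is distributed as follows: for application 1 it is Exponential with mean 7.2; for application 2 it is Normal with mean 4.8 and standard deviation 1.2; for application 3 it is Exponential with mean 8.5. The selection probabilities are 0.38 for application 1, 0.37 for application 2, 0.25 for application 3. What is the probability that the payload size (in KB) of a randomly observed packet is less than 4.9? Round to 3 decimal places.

0.494

Conditional on each application, P(X < 4.9): 1: 0.493664; 2: 0.533207; 3: 0.438122.
By total probability, P(X < 4.9) = 0.38·0.493664 + 0.37·0.533207 + 0.25·0.438122 = 0.494409.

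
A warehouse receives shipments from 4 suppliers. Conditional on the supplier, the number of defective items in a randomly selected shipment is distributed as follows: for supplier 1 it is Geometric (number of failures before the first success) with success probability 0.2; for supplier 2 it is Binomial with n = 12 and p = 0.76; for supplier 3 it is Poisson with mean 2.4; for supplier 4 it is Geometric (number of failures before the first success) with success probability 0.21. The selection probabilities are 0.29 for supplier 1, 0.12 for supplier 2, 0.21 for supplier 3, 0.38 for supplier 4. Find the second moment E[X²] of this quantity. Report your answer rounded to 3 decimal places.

For each component E[X²] = Var + (mean)², giving 1: 36; 2: 85.3632; 3: 8.16; 4: 32.0658.
Overall E[X²] = 0.29·36 + 0.12·85.3632 + 0.21·8.16 + 0.38·32.0658 = 34.5822.

34.582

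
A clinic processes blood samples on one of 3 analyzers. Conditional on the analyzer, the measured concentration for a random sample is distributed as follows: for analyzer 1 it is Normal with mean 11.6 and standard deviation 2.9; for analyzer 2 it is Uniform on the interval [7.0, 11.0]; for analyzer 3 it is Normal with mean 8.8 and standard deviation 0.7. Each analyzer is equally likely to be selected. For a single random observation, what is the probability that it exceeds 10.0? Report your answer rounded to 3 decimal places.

Conditional on each analyzer, P(X > 10.0): 1: 0.709431; 2: 0.25; 3: 0.0432381.
By total probability, P(X > 10.0) = 0.333333·0.709431 + 0.333333·0.25 + 0.333333·0.0432381 = 0.334223.

0.334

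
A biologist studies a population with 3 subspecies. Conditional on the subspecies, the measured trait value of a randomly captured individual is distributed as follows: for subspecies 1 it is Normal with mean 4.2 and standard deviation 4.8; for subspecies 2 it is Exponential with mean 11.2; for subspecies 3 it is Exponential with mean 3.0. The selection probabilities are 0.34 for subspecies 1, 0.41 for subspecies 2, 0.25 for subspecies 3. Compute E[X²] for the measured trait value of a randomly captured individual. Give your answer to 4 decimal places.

For each component E[X²] = Var + (mean)², giving 1: 40.68; 2: 250.88; 3: 18.
Overall E[X²] = 0.34·40.68 + 0.41·250.88 + 0.25·18 = 121.192.

121.1920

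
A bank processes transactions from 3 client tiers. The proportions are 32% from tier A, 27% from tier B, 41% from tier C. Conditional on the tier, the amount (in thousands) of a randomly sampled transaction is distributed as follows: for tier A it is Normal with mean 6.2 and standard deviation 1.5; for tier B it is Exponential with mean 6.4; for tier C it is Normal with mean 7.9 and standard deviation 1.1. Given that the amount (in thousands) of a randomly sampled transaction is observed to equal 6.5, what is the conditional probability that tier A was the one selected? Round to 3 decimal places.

Likelihoods f(6.5 | ·): A: 0.260695; B: 0.05659; C: 0.161352.
Posterior ∝ prior × likelihood. Numerator for A: 0.32·0.260695 = 0.0834224.
Normalizing constant: 0.32·0.260695 + 0.27·0.05659 + 0.41·0.161352 = 0.164856.
P(A | observation) = 0.0834224 / 0.164856 = 0.506032.

0.506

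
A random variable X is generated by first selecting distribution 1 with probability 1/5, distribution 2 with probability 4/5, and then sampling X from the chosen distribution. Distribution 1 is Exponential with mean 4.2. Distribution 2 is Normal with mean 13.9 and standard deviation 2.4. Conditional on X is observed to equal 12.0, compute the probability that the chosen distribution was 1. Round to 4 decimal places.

Likelihoods f(12.0 | ·): 1: 0.0136744; 2: 0.121508.
Posterior ∝ prior × likelihood. Numerator for 1: 0.2·0.0136744 = 0.00273489.
Normalizing constant: 0.2·0.0136744 + 0.8·0.121508 = 0.0999413.
P(1 | observation) = 0.00273489 / 0.0999413 = 0.0273649.

0.0274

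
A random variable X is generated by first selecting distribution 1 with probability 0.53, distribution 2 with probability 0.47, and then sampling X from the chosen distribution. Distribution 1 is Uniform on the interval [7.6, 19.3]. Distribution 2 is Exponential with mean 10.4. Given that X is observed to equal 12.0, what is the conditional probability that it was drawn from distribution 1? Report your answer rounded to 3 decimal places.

Likelihoods f(12.0 | ·): 1: 0.0854701; 2: 0.030329.
Posterior ∝ prior × likelihood. Numerator for 1: 0.53·0.0854701 = 0.0452991.
Normalizing constant: 0.53·0.0854701 + 0.47·0.030329 = 0.0595538.
P(1 | observation) = 0.0452991 / 0.0595538 = 0.760643.

0.761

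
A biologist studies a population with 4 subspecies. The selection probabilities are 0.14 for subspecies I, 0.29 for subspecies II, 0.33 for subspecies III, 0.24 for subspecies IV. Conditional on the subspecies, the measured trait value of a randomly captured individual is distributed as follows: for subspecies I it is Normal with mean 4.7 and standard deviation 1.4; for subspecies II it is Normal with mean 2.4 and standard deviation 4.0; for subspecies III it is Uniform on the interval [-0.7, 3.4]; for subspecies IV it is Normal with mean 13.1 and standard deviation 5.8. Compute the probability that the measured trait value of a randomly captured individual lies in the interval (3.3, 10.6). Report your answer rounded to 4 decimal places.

Conditional on each subspecies, P(3.3 < X < 10.6): I: 0.841332; II: 0.390807; III: 0.0243902; IV: 0.287675.
By total probability, P(3.3 < X < 10.6) = 0.14·0.841332 + 0.29·0.390807 + 0.33·0.0243902 + 0.24·0.287675 = 0.308211.

0.3082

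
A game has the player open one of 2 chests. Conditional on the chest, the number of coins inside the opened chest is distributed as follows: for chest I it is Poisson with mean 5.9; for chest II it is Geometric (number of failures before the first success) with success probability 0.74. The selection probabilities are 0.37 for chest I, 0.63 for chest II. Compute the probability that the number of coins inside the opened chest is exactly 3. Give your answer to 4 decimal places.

0.0429

Conditional on each chest, P(X = 3): I: 0.0937707; II: 0.0130062.
By total probability, P(X = 3) = 0.37·0.0937707 + 0.63·0.0130062 = 0.0428891.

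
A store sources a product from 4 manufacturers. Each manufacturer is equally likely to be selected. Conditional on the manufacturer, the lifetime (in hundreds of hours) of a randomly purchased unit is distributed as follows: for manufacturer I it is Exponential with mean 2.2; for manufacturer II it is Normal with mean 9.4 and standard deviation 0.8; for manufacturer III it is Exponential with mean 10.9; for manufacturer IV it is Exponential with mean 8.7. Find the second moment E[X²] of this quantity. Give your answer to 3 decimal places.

For each component E[X²] = Var + (mean)², giving I: 9.68; II: 89; III: 237.62; IV: 151.38.
Overall E[X²] = 0.25·9.68 + 0.25·89 + 0.25·237.62 + 0.25·151.38 = 121.92.

121.920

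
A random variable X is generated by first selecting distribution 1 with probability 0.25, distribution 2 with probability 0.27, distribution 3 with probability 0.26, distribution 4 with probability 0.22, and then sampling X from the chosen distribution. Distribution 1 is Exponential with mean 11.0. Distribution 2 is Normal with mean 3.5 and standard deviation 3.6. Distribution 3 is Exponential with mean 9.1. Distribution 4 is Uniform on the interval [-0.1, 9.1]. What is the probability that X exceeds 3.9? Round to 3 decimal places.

Conditional on each component, P(X > 3.9): 1: 0.701492; 2: 0.455764; 3: 0.651439; 4: 0.565217.
By total probability, P(X > 3.9) = 0.25·0.701492 + 0.27·0.455764 + 0.26·0.651439 + 0.22·0.565217 = 0.592151.

0.592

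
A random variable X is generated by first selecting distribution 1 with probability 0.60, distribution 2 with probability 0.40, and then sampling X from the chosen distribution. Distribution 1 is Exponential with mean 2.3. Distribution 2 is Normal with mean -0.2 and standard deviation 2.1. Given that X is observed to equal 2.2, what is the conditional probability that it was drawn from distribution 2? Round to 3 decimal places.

0.283

Likelihoods f(2.2 | ·): 1: 0.167055; 2: 0.0988712.
Posterior ∝ prior × likelihood. Numerator for 2: 0.4·0.0988712 = 0.0395485.
Normalizing constant: 0.6·0.167055 + 0.4·0.0988712 = 0.139782.
P(2 | observation) = 0.0395485 / 0.139782 = 0.282931.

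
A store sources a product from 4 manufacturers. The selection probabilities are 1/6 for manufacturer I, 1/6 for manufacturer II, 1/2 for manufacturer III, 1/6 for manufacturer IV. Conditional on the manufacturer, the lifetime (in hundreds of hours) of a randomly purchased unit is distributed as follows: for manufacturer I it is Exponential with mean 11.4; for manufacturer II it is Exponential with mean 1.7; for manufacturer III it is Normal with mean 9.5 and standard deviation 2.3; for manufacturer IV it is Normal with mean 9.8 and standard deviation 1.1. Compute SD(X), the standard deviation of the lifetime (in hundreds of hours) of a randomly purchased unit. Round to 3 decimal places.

5.905

Per component, I: μ=11.4, E[X²]=259.92; II: μ=1.7, E[X²]=5.78; III: μ=9.5, E[X²]=95.54; IV: μ=9.8, E[X²]=97.25.
E[X] = 0.166667·11.4 + 0.166667·1.7 + 0.5·9.5 + 0.166667·9.8 = 8.56667.
E[X²] = 0.166667·259.92 + 0.166667·5.78 + 0.5·95.54 + 0.166667·97.25 = 108.262.
Var(X) = E[X²] − (E[X])² = 108.262 − 73.3878 = 34.8739.
SD(X) = √34.8739 = 5.90541.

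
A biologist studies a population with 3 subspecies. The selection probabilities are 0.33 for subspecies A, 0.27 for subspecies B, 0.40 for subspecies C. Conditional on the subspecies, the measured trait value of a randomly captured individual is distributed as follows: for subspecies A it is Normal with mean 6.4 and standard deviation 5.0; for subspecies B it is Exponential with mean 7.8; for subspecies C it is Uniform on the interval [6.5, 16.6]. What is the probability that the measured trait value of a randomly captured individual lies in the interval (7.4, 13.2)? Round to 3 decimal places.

0.395

Conditional on each subspecies, P(7.4 < X < 13.2): A: 0.333825; B: 0.203143; C: 0.574257.
By total probability, P(7.4 < X < 13.2) = 0.33·0.333825 + 0.27·0.203143 + 0.4·0.574257 = 0.394714.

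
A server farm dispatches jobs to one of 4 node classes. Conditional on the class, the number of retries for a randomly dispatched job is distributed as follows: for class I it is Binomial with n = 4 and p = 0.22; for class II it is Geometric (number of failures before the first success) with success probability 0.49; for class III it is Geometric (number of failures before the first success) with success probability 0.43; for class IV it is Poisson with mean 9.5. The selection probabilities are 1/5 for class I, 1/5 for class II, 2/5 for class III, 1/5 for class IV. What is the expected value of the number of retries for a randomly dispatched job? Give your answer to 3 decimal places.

2.814

Component means — I: 0.88; II: 1.04082; III: 1.32558; IV: 9.5.
E[X] = 0.2·0.88 + 0.2·1.04082 + 0.4·1.32558 + 0.2·9.5 = 2.8144.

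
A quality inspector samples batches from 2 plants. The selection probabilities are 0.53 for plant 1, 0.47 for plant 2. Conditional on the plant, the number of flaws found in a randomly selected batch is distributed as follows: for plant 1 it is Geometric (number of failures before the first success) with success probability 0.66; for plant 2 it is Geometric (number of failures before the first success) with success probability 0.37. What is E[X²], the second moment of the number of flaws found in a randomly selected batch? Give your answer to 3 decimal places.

4.080

For each component E[X²] = Var + (mean)², giving 1: 1.04591; 2: 7.5011.
Overall E[X²] = 0.53·1.04591 + 0.47·7.5011 = 4.07985.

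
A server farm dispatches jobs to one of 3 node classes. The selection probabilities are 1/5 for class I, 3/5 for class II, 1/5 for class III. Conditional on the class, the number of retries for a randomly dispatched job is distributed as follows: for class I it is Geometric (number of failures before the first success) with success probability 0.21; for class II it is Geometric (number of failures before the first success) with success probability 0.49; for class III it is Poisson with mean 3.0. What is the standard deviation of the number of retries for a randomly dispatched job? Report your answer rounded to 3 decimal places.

2.613

Per component, I: μ=3.7619, E[X²]=32.0658; II: μ=1.04082, E[X²]=3.20741; III: μ=3, E[X²]=12.
E[X] = 0.2·3.7619 + 0.6·1.04082 + 0.2·3 = 1.97687.
E[X²] = 0.2·32.0658 + 0.6·3.20741 + 0.2·12 = 10.7376.
Var(X) = E[X²] − (E[X])² = 10.7376 − 3.90802 = 6.82958.
SD(X) = √6.82958 = 2.61335.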